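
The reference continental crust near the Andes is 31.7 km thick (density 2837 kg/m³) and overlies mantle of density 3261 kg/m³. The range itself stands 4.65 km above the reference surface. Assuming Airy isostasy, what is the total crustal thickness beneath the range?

Root depth r = h ρ_c / (ρ_m − ρ_c) = 4.65 km × 2837 / 424 = 31.11 km.
Total thickness = T + h + r = 31.7 km + 4.65 km + 31.11 km = 67.5 km.

67.5 km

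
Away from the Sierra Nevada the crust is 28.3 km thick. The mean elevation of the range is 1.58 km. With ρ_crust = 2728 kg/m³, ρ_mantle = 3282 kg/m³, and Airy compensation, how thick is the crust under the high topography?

37.7 km

Root depth r = h ρ_c / (ρ_m − ρ_c) = 1.58 km × 2728 / 554 = 7.78 km.
Total thickness = T + h + r = 28.3 km + 1.58 km + 7.78 km = 37.7 km.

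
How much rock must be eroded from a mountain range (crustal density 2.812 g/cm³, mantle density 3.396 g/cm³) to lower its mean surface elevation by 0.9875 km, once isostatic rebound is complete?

Net drop Δ = e − u = e − e ρ_c/ρ_m = e (ρ_m − ρ_c)/ρ_m.
e = Δ ρ_m/(ρ_m − ρ_c) = 0.9875 km × 3.396/0.584 = 5.74 km.

5.74 km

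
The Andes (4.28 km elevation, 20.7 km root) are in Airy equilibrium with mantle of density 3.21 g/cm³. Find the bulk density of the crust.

2.66 g/cm³

ρ_c h = (ρ_m − ρ_c) r → ρ_c (h + r) = ρ_m r → ρ_c = ρ_m r / (h + r).
ρ_c = 3.21 × 20.7 km / (4.28 km + 20.7 km) = 2.66 g/cm³.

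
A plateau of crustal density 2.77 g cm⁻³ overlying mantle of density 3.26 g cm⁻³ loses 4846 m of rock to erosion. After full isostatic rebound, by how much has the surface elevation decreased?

Rebound u = e ρ_c/ρ_m = 4846 m × 2.77/3.26 = 4118 m.
Net surface drop = e − u = 4846 m − 4118 m = e (ρ_m − ρ_c)/ρ_m = 728 m.

728 m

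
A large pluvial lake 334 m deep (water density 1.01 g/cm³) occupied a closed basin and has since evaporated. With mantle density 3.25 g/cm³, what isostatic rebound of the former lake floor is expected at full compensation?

104 m

u = d ρ_w/ρ_m = 334 m × 1.01/3.25 = 104 m.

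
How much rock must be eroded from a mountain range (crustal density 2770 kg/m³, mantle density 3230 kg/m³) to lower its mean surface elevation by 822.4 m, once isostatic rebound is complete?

Net drop Δ = e − u = e − e ρ_c/ρ_m = e (ρ_m − ρ_c)/ρ_m.
e = Δ ρ_m/(ρ_m − ρ_c) = 822.4 m × 3230/460 = 5770 m.

5770 m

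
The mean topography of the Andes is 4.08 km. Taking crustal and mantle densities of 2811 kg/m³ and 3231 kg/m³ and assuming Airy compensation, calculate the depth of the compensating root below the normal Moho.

Isostatic balance requires: the weight of the topography is balanced by the buoyancy of the root, ρ_c h = (ρ_m − ρ_c) r.
r = h · ρ_c / (ρ_m − ρ_c) = 4.08 km × 2811 / (3231 − 2811) = 27.3 km.

27.3 km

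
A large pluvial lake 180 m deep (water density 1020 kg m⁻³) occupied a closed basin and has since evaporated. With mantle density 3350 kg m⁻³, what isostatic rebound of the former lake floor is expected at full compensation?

54.8 m

u = d ρ_w/ρ_m = 180 m × 1020/3350 = 54.8 m.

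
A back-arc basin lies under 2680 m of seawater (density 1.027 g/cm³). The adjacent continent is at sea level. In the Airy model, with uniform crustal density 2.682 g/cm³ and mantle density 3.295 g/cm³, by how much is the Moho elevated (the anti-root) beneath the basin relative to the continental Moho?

7240 m

Equating mass per unit area of the two columns: replacing crust with seawater at the top is compensated by replacing crust with mantle at the base: d (ρ_c − ρ_w) = a (ρ_m − ρ_c).
a = d (ρ_c − ρ_w)/(ρ_m − ρ_c) = 2680 m × 1.655/0.613 = 7240 m.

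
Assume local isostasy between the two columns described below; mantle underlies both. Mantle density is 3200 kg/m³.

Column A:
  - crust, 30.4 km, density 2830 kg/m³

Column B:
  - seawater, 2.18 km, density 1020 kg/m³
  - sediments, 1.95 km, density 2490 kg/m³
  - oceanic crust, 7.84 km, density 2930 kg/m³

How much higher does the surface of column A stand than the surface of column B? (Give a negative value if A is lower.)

For any compensation level in the mantle, the mantle terms cancel and isostasy reduces to e = (Σt_A − Σt_B) − (Σ(ρt)_A − Σ(ρt)_B) / ρ_m.
Σt_A = 30.4 km; Σt_B = 11.97 km; Σ(ρt)_A = 86032; Σ(ρt)_B = 30050.3 (in km·kg/m³).
e = (30.4 − 11.97) − (86032 − 30050.3) / 3200 = 0.936 km.

0.936 km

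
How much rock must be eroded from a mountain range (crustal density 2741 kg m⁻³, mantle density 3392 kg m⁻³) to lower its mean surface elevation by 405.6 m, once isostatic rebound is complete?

Net drop Δ = e − u = e − e ρ_c/ρ_m = e (ρ_m − ρ_c)/ρ_m.
e = Δ ρ_m/(ρ_m − ρ_c) = 405.6 m × 3392/651 = 2110 m.

2110 m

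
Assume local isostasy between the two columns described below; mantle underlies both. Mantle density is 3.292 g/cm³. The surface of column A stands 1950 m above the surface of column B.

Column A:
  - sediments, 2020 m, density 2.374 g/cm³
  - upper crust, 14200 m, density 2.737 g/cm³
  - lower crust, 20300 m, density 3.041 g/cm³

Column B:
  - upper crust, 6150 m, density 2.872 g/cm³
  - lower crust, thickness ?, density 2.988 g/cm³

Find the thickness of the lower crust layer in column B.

Take the compensation level at the base of the deeper column (depth z_c below the surface of column A) and equate Σ ρ_i t_i down to z_c; mantle fills any gap and the z_c terms cancel.
Column A: 2020×2.374 + 14200×2.737 + 20300×3.041 + (z_c − 36520)×3.292
Column B: 1950×0 + 6150×2.872 + x×2.988 + (z_c − 1950 − 6150 − x)×3.292
The z_c×3.292 term appears on both sides and cancels. Collect the known terms of each column as K = Σ(ρt)_known − 3.292 × (depth of known layers): K_A = 105393.18 − 3.292×36520 = −14830.66; K_B = 17662.8 − 3.292×(1950 + 6150) = −9002.4.
Balance: K_A = K_B − x×(3.292 − 2.988), so x = (K_B − K_A)/(3.292 − 2.988) = 5828.26/0.304 = 19200 m.

19200 m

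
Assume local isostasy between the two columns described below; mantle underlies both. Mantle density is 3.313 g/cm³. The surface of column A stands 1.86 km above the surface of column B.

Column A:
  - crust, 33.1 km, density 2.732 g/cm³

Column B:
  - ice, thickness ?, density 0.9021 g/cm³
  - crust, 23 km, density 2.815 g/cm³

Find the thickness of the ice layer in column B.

Take the compensation level at the base of the deeper column (depth z_c below the surface of column A) and equate Σ ρ_i t_i down to z_c; mantle fills any gap and the z_c terms cancel.
Column A: 33.1×2.732 + (z_c − 33.1)×3.313
Column B: 1.86×0 + x×0.9021 + 23×2.815 + (z_c − 1.86 − 23 − x)×3.313
The z_c×3.313 term appears on both sides and cancels. Collect the known terms of each column as K = Σ(ρt)_known − 3.313 × (depth of known layers): K_A = 90.4292 − 3.313×33.1 = −19.2311; K_B = 64.745 − 3.313×(1.86 + 23) = −17.61618.
Balance: K_A = K_B − x×(3.313 − 0.9021), so x = (K_B − K_A)/(3.313 − 0.9021) = 1.61492/2.4109 = 0.67 km.

0.67 km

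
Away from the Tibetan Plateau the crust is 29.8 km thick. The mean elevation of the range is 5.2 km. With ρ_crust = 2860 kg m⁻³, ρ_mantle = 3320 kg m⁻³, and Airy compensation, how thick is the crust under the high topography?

Root depth r = h ρ_c / (ρ_m − ρ_c) = 5.2 km × 2860 / 460 = 32.33 km.
Total thickness = T + h + r = 29.8 km + 5.2 km + 32.33 km = 67.3 km.

67.3 km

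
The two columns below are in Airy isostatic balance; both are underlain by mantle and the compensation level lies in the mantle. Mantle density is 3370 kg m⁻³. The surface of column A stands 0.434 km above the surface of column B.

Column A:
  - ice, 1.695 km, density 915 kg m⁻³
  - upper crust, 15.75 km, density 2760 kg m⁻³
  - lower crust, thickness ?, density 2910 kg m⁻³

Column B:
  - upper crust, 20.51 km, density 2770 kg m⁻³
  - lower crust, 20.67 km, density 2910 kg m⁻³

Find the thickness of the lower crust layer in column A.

Take the compensation level at the base of the deeper column (depth z_c below the surface of column A) and equate Σ ρ_i t_i down to z_c; mantle fills any gap and the z_c terms cancel.
Column A: 1.695×915 + 15.75×2760 + x×2910 + (z_c − 17.445 − x)×3370
Column B: 0.434×0 + 20.51×2770 + 20.67×2910 + (z_c − 0.434 − 41.18)×3370
The z_c×3370 term appears on both sides and cancels. Collect the known terms of each column as K = Σ(ρt)_known − 3370 × (depth of known layers): K_A = 45020.925 − 3370×17.445 = −13768.725; K_B = 116962.4 − 3370×(0.434 + 41.18) = −23276.78.
Balance: K_A − x×(3370 − 2910) = K_B, so x = (K_A − K_B)/(3370 − 2910) = 9508.06/460 = 20.7 km.

20.7 km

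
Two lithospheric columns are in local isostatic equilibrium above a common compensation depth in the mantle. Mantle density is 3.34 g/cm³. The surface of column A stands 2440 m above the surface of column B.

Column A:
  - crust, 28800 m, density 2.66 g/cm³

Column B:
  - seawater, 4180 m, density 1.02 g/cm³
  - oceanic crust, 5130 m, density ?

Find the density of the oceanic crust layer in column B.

Take the compensation level at the base of the deeper column (depth z_c below the surface of column A) and equate Σ ρ_i t_i down to z_c; mantle fills any gap and the z_c terms cancel.
Column A: 28800×2.66 + (z_c − 28800)×3.34
Column B: 2440×0 + 4180×1.02 + 5130×ρ + (z_c − 2440 − 9310)×3.34
The z_c×3.34 term appears on both sides and cancels. Collect the known terms of each column as K = Σ(ρt)_known − 3.34 × (depth of known layers): K_A = 76608 − 3.34×28800 = −19584; K_B = 4263.6 − 3.34×(2440 + 9310) = −34981.4.
Balance: K_A = K_B + 5130×ρ, so ρ = (K_A − K_B)/5130 = 15397.4/5130 = 3 g/cm³.

3 g/cm³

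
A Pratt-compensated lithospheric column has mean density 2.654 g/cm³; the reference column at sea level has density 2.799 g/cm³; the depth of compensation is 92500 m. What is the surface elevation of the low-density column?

5050 m

ρ_ref D = ρ (D + h) → h = D (ρ_ref − ρ)/ρ.
h = 92500 m × (2.799 − 2.654)/2.654 = 5050 m.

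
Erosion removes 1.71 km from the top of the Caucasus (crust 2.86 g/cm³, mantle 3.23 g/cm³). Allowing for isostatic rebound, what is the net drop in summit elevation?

Rebound u = e ρ_c/ρ_m = 1.71 km × 2.86/3.23 = 1.514 km.
Net surface drop = e − u = 1.71 km − 1.514 km = e (ρ_m − ρ_c)/ρ_m = 0.196 km.

0.196 km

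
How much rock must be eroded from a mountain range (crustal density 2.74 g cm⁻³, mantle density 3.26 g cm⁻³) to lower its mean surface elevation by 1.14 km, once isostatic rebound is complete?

Net drop Δ = e − u = e − e ρ_c/ρ_m = e (ρ_m − ρ_c)/ρ_m.
e = Δ ρ_m/(ρ_m − ρ_c) = 1.14 km × 3.26/0.52 = 7.15 km.

7.15 km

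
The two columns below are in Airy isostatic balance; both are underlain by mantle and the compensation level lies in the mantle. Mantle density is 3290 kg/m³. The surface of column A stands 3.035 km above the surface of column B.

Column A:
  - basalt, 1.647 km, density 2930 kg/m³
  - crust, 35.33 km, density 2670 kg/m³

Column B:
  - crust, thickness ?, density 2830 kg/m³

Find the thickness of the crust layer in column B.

Take the compensation level at the base of the deeper column (depth z_c below the surface of column A) and equate Σ ρ_i t_i down to z_c; mantle fills any gap and the z_c terms cancel.
Column A: 1.647×2930 + 35.33×2670 + (z_c − 36.977)×3290
Column B: 3.035×0 + x×2830 + (z_c − 3.035 − 0 − x)×3290
The z_c×3290 term appears on both sides and cancels. Collect the known terms of each column as K = Σ(ρt)_known − 3290 × (depth of known layers): K_A = 99156.81 − 3290×36.977 = −22497.52; K_B = 0 − 3290×(3.035 + 0) = −9985.15.
Balance: K_A = K_B − x×(3290 − 2830), so x = (K_B − K_A)/(3290 − 2830) = 12512.4/460 = 27.2 km.

27.2 km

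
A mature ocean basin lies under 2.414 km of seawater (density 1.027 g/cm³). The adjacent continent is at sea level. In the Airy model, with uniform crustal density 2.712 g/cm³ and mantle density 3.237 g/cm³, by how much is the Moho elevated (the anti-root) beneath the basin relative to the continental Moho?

7.75 km

In Airy isostatic equilibrium: replacing crust with seawater at the top is compensated by replacing crust with mantle at the base: d (ρ_c − ρ_w) = a (ρ_m − ρ_c).
a = d (ρ_c − ρ_w)/(ρ_m − ρ_c) = 2.414 km × 1.685/0.525 = 7.75 km.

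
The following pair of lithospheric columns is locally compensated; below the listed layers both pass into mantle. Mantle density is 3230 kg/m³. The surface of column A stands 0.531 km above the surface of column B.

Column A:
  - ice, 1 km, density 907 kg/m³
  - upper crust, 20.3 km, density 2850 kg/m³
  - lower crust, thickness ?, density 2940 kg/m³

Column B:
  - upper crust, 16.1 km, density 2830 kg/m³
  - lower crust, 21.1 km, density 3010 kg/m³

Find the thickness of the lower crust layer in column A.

Take the compensation level at the base of the deeper column (depth z_c below the surface of column A) and equate Σ ρ_i t_i down to z_c; mantle fills any gap and the z_c terms cancel.
Column A: 1×907 + 20.3×2850 + x×2940 + (z_c − 21.3 − x)×3230
Column B: 0.531×0 + 16.1×2830 + 21.1×3010 + (z_c − 0.531 − 37.2)×3230
The z_c×3230 term appears on both sides and cancels. Collect the known terms of each column as K = Σ(ρt)_known − 3230 × (depth of known layers): K_A = 58762 − 3230×21.3 = −10037; K_B = 109074 − 3230×(0.531 + 37.2) = −12797.13.
Balance: K_A − x×(3230 − 2940) = K_B, so x = (K_A − K_B)/(3230 − 2940) = 2760.13/290 = 9.52 km.

9.52 km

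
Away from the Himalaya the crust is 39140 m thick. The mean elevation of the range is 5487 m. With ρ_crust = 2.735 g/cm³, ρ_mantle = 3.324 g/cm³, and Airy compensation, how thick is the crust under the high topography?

70100 m

Root depth r = h ρ_c / (ρ_m − ρ_c) = 5487 m × 2.735 / 0.589 = 25480 m.
Total thickness = T + h + r = 39140 m + 5487 m + 25480 m = 70100 m.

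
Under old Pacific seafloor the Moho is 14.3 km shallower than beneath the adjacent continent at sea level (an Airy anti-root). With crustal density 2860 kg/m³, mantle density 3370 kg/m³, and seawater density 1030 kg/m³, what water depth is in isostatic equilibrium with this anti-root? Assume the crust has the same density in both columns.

3.99 km

Replacing a thickness d of crust by seawater at the top must be balanced by replacing crust with mantle at the base: d (ρ_c − ρ_w) = a (ρ_m − ρ_c).
d = a (ρ_m − ρ_c)/(ρ_c − ρ_w) = 14.3 km × 510/1830 = 3.99 km.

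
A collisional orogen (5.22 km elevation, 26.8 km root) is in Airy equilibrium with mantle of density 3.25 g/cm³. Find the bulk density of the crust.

ρ_c h = (ρ_m − ρ_c) r → ρ_c (h + r) = ρ_m r → ρ_c = ρ_m r / (h + r).
ρ_c = 3.25 × 26.8 km / (5.22 km + 26.8 km) = 2.72 g/cm³.

2.72 g/cm³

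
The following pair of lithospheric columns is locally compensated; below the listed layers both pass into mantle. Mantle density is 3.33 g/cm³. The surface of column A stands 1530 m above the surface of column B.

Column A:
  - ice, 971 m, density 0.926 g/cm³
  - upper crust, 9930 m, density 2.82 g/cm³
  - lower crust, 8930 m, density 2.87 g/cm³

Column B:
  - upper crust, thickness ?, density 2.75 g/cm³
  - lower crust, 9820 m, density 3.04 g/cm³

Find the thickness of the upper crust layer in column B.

6140 m

Take the compensation level at the base of the deeper column (depth z_c below the surface of column A) and equate Σ ρ_i t_i down to z_c; mantle fills any gap and the z_c terms cancel.
Column A: 971×0.926 + 9930×2.82 + 8930×2.87 + (z_c − 19831)×3.33
Column B: 1530×0 + x×2.75 + 9820×3.04 + (z_c − 1530 − 9820 − x)×3.33
The z_c×3.33 term appears on both sides and cancels. Collect the known terms of each column as K = Σ(ρt)_known − 3.33 × (depth of known layers): K_A = 54530.846 − 3.33×19831 = −11506.384; K_B = 29852.8 − 3.33×(1530 + 9820) = −7942.7.
Balance: K_A = K_B − x×(3.33 − 2.75), so x = (K_B − K_A)/(3.33 − 2.75) = 3563.68/0.58 = 6140 m.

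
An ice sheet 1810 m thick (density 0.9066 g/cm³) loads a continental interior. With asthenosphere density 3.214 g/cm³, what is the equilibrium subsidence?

In Airy isostatic equilibrium: the ice load ρ_ice t is balanced by mantle displaced below, ρ_m s.
s = t ρ_ice / ρ_m = 1810 m × 0.9066/3.214 = 511 m.

511 m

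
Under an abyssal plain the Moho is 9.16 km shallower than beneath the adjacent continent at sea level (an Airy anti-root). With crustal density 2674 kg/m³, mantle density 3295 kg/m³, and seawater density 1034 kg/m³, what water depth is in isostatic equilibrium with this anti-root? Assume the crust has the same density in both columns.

Replacing a thickness d of crust by seawater at the top must be balanced by replacing crust with mantle at the base: d (ρ_c − ρ_w) = a (ρ_m − ρ_c).
d = a (ρ_m − ρ_c)/(ρ_c − ρ_w) = 9.16 km × 621/1640 = 3.47 km.

3.47 km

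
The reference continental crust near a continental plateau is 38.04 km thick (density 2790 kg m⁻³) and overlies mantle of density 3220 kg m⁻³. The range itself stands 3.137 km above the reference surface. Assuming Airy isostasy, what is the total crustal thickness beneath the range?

Root depth r = h ρ_c / (ρ_m − ρ_c) = 3.137 km × 2790 / 430 = 20.35 km.
Total thickness = T + h + r = 38.04 km + 3.137 km + 20.35 km = 61.5 km.

61.5 km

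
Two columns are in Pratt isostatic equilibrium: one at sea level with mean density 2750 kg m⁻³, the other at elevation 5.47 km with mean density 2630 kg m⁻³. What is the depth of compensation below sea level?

ρ_ref D = ρ (D + h) → D (ρ_ref − ρ) = ρ h.
D = ρ h/(ρ_ref − ρ) = 2630 × 5.47 km/(2750 − 2630) = 120 km.

120 km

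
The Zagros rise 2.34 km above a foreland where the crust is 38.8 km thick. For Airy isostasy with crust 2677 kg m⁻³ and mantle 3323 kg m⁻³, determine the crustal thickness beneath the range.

Root depth r = h ρ_c / (ρ_m − ρ_c) = 2.34 km × 2677 / 646 = 9.697 km.
Total thickness = T + h + r = 38.8 km + 2.34 km + 9.697 km = 50.8 km.

50.8 km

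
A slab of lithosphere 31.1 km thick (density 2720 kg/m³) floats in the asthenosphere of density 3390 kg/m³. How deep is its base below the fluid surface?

Draft d = t ρ_obj/ρ_fluid = 31.1 km × 2720/3390 = 25 km.

25 km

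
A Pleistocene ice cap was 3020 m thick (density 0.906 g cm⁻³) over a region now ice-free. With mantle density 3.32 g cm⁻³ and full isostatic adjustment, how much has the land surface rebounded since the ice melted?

Removing the load lets mantle flow back in; uplift u satisfies ρ_ice t = ρ_m u.
u = t ρ_ice/ρ_m = 3020 m × 0.906/3.32 = 824 m.

824 m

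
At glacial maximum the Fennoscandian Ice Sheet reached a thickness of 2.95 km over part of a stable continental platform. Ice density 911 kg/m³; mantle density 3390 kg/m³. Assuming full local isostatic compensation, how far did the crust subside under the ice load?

0.793 km

In Airy isostatic equilibrium: the ice load ρ_ice t is balanced by mantle displaced below, ρ_m s.
s = t ρ_ice / ρ_m = 2.95 km × 911/3390 = 0.793 km.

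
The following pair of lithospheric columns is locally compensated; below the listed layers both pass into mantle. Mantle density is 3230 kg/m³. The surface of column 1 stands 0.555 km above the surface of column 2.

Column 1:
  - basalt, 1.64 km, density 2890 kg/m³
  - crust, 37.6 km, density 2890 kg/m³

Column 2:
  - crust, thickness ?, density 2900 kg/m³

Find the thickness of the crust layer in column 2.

Take the compensation level at the base of the deeper column (depth z_c below the surface of column 1) and equate Σ ρ_i t_i down to z_c; mantle fills any gap and the z_c terms cancel.
Column 1: 1.64×2890 + 37.6×2890 + (z_c − 39.24)×3230
Column 2: 0.555×0 + x×2900 + (z_c − 0.555 − 0 − x)×3230
The z_c×3230 term appears on both sides and cancels. Collect the known terms of each column as K = Σ(ρt)_known − 3230 × (depth of known layers): K_1 = 113403.6 − 3230×39.24 = −13341.6; K_2 = 0 − 3230×(0.555 + 0) = −1792.65.
Balance: K_1 = K_2 − x×(3230 − 2900), so x = (K_2 − K_1)/(3230 − 2900) = 11549/330 = 35 km.

35 km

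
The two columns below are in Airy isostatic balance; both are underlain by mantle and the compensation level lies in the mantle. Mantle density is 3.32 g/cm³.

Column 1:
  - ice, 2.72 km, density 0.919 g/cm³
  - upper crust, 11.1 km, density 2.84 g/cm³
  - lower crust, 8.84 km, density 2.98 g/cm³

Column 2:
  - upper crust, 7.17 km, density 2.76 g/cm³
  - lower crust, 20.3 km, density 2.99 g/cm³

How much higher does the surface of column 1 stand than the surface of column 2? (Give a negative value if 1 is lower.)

For any compensation level in the mantle, the mantle terms cancel and isostasy reduces to e = (Σt_1 − Σt_2) − (Σ(ρt)_1 − Σ(ρt)_2) / ρ_m.
Σt_1 = 22.66 km; Σt_2 = 27.47 km; Σ(ρt)_1 = 60.36688; Σ(ρt)_2 = 80.4862 (in km·g/cm³).
e = (22.66 − 27.47) − (60.36688 − 80.4862) / 3.32 = 1.25 km.

1.25 km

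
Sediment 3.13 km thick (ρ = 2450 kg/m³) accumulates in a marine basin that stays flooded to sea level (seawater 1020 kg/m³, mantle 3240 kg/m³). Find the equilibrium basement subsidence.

2.02 km

Submarine loading: the sediment displaces seawater, and the subsidence is in turn flooded, so s (ρ_m − ρ_w) = t (ρ_sed − ρ_w).
s = 3.13 km × (2450 − 1020) / (3240 − 1020) = 2.02 km.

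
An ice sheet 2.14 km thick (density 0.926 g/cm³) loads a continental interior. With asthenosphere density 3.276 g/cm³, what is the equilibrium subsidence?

By Archimedes' principle applied to the lithosphere: the ice load ρ_ice t is balanced by mantle displaced below, ρ_m s.
s = t ρ_ice / ρ_m = 2.14 km × 0.926/3.276 = 0.605 km.

0.605 km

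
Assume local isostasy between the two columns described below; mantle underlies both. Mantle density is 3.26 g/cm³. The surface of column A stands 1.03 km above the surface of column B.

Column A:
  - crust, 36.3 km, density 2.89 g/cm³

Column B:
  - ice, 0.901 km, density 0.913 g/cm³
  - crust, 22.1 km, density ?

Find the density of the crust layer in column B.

Take the compensation level at the base of the deeper column (depth z_c below the surface of column A) and equate Σ ρ_i t_i down to z_c; mantle fills any gap and the z_c terms cancel.
Column A: 36.3×2.89 + (z_c − 36.3)×3.26
Column B: 1.03×0 + 0.901×0.913 + 22.1×ρ + (z_c − 1.03 − 23.001)×3.26
The z_c×3.26 term appears on both sides and cancels. Collect the known terms of each column as K = Σ(ρt)_known − 3.26 × (depth of known layers): K_A = 104.907 − 3.26×36.3 = −13.431; K_B = 0.822613 − 3.26×(1.03 + 23.001) = −77.518447.
Balance: K_A = K_B + 22.1×ρ, so ρ = (K_A − K_B)/22.1 = 64.0874/22.1 = 2.9 g/cm³.

2.9 g/cm³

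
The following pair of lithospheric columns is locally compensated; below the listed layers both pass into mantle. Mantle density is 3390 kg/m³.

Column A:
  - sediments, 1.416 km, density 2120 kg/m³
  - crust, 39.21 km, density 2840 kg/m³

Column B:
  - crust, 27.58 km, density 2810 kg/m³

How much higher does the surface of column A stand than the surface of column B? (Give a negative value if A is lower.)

2.17 km

For any compensation level in the mantle, the mantle terms cancel and isostasy reduces to e = (Σt_A − Σt_B) − (Σ(ρt)_A − Σ(ρt)_B) / ρ_m.
Σt_A = 40.626 km; Σt_B = 27.58 km; Σ(ρt)_A = 114358.32; Σ(ρt)_B = 77499.8 (in km·kg/m³).
e = (40.626 − 27.58) − (114358.32 − 77499.8) / 3390 = 2.17 km.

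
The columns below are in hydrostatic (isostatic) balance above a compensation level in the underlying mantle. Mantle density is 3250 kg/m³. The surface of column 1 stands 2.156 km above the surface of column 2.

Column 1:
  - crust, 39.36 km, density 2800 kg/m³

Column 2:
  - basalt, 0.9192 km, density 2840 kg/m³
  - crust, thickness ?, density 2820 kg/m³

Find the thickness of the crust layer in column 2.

Take the compensation level at the base of the deeper column (depth z_c below the surface of column 1) and equate Σ ρ_i t_i down to z_c; mantle fills any gap and the z_c terms cancel.
Column 1: 39.36×2800 + (z_c − 39.36)×3250
Column 2: 2.156×0 + 0.9192×2840 + x×2820 + (z_c − 2.156 − 0.9192 − x)×3250
The z_c×3250 term appears on both sides and cancels. Collect the known terms of each column as K = Σ(ρt)_known − 3250 × (depth of known layers): K_1 = 110208 − 3250×39.36 = −17712; K_2 = 2610.528 − 3250×(2.156 + 0.9192) = −7383.872.
Balance: K_1 = K_2 − x×(3250 − 2820), so x = (K_2 − K_1)/(3250 − 2820) = 10328.1/430 = 24 km.

24 km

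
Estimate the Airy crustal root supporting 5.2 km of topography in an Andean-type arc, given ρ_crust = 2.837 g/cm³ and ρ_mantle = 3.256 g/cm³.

35.2 km

Isostatic balance requires: the weight of the topography is balanced by the buoyancy of the root, ρ_c h = (ρ_m − ρ_c) r.
r = h · ρ_c / (ρ_m − ρ_c) = 5.2 km × 2.837 / (3.256 − 2.837) = 35.2 km.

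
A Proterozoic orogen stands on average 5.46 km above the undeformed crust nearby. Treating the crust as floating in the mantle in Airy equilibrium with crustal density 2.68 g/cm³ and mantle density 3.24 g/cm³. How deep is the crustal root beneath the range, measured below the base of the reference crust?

26.1 km

For local isostatic compensation: the weight of the topography is balanced by the buoyancy of the root, ρ_c h = (ρ_m − ρ_c) r.
r = h · ρ_c / (ρ_m − ρ_c) = 5.46 km × 2.68 / (3.24 − 2.68) = 26.1 km.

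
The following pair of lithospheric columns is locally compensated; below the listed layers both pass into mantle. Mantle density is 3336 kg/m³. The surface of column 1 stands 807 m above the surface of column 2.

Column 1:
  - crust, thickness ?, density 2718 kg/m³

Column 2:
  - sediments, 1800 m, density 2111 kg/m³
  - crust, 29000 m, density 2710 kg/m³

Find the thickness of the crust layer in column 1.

37300 m

Take the compensation level at the base of the deeper column (depth z_c below the surface of column 1) and equate Σ ρ_i t_i down to z_c; mantle fills any gap and the z_c terms cancel.
Column 1: x×2718 + (z_c − 0 − x)×3336
Column 2: 807×0 + 1800×2111 + 29000×2710 + (z_c − 807 − 30800)×3336
The z_c×3336 term appears on both sides and cancels. Collect the known terms of each column as K = Σ(ρt)_known − 3336 × (depth of known layers): K_1 = 0 − 3336×0 = 0; K_2 = 82389800 − 3336×(807 + 30800) = −23051152.
Balance: K_1 − x×(3336 − 2718) = K_2, so x = (K_1 − K_2)/(3336 − 2718) = 23051200/618 = 37300 m.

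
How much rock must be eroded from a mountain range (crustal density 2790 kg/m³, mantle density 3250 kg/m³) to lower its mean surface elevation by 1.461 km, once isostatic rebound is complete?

10.3 km

Net drop Δ = e − u = e − e ρ_c/ρ_m = e (ρ_m − ρ_c)/ρ_m.
e = Δ ρ_m/(ρ_m − ρ_c) = 1.461 km × 3250/460 = 10.3 km.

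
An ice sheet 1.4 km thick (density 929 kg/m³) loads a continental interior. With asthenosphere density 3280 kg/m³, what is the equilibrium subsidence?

In Airy isostatic equilibrium: the ice load ρ_ice t is balanced by mantle displaced below, ρ_m s.
s = t ρ_ice / ρ_m = 1.4 km × 929/3280 = 0.397 km.

0.397 km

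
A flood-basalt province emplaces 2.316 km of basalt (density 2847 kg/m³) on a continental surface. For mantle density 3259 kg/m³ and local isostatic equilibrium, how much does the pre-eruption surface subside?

Subaerial loading: s = t ρ_load / ρ_m.
s = 2.316 km × 2847/3259 = 2.02 km.

2.02 km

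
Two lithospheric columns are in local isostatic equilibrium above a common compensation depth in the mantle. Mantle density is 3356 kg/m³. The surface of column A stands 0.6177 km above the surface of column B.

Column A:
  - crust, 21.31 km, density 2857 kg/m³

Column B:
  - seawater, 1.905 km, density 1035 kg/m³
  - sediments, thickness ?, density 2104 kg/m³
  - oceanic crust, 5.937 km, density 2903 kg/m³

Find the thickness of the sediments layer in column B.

1.16 km

Take the compensation level at the base of the deeper column (depth z_c below the surface of column A) and equate Σ ρ_i t_i down to z_c; mantle fills any gap and the z_c terms cancel.
Column A: 21.31×2857 + (z_c − 21.31)×3356
Column B: 0.6177×0 + 1.905×1035 + x×2104 + 5.937×2903 + (z_c − 0.6177 − 7.842 − x)×3356
The z_c×3356 term appears on both sides and cancels. Collect the known terms of each column as K = Σ(ρt)_known − 3356 × (depth of known layers): K_A = 60882.67 − 3356×21.31 = −10633.69; K_B = 19206.786 − 3356×(0.6177 + 7.842) = −9183.9672.
Balance: K_A = K_B − x×(3356 − 2104), so x = (K_B − K_A)/(3356 − 2104) = 1449.72/1252 = 1.16 km.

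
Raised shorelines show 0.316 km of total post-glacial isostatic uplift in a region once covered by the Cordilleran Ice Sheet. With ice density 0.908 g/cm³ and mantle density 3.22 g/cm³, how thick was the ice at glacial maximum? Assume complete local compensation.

u = t ρ_ice/ρ_m → t = u ρ_m/ρ_ice = 0.316 km × 3.22/0.908 = 1.12 km.

1.12 km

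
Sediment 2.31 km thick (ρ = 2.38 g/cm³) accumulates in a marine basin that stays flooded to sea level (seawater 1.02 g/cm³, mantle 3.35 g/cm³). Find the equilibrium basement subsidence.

1.35 km

Submarine loading: the sediment displaces seawater, and the subsidence is in turn flooded, so s (ρ_m − ρ_w) = t (ρ_sed − ρ_w).
s = 2.31 km × (2.38 − 1.02) / (3.35 − 1.02) = 1.35 km.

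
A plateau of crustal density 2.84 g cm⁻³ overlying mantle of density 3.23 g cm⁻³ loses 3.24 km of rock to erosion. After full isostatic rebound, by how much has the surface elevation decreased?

0.391 km

Rebound u = e ρ_c/ρ_m = 3.24 km × 2.84/3.23 = 2.849 km.
Net surface drop = e − u = 3.24 km − 2.849 km = e (ρ_m − ρ_c)/ρ_m = 0.391 km.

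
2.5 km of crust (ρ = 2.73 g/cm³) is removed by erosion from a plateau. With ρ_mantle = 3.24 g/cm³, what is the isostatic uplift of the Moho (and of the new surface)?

2.11 km

Unloading: uplift u = e ρ_c/ρ_m = 2.5 km × 2.73/3.24 = 2.11 km.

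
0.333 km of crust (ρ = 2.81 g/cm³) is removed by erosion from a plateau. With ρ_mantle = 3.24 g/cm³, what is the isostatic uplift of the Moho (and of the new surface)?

0.289 km

Unloading: uplift u = e ρ_c/ρ_m = 0.333 km × 2.81/3.24 = 0.289 km.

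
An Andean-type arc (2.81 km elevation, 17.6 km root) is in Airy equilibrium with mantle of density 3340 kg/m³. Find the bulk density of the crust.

ρ_c h = (ρ_m − ρ_c) r → ρ_c (h + r) = ρ_m r → ρ_c = ρ_m r / (h + r).
ρ_c = 3340 × 17.6 km / (2.81 km + 17.6 km) = 2880 kg/m³.

2880 kg/m³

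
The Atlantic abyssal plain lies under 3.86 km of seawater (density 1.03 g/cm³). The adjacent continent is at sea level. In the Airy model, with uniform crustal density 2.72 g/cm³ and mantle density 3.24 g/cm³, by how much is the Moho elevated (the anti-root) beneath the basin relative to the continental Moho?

12.5 km

Isostatic balance requires: replacing crust with seawater at the top is compensated by replacing crust with mantle at the base: d (ρ_c − ρ_w) = a (ρ_m − ρ_c).
a = d (ρ_c − ρ_w)/(ρ_m − ρ_c) = 3.86 km × 1.69/0.52 = 12.5 km.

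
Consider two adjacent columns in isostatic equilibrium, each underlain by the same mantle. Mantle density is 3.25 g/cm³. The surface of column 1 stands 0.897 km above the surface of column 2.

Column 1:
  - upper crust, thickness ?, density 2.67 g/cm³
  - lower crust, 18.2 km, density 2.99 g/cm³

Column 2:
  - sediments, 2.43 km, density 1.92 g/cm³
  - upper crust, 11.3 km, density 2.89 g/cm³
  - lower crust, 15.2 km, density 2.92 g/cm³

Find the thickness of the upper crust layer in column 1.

18.1 km

Take the compensation level at the base of the deeper column (depth z_c below the surface of column 1) and equate Σ ρ_i t_i down to z_c; mantle fills any gap and the z_c terms cancel.
Column 1: x×2.67 + 18.2×2.99 + (z_c − 18.2 − x)×3.25
Column 2: 0.897×0 + 2.43×1.92 + 11.3×2.89 + 15.2×2.92 + (z_c − 0.897 − 28.93)×3.25
The z_c×3.25 term appears on both sides and cancels. Collect the known terms of each column as K = Σ(ρt)_known − 3.25 × (depth of known layers): K_1 = 54.418 − 3.25×18.2 = −4.732; K_2 = 81.7066 − 3.25×(0.897 + 28.93) = −15.23115.
Balance: K_1 − x×(3.25 − 2.67) = K_2, so x = (K_1 − K_2)/(3.25 − 2.67) = 10.4992/0.58 = 18.1 km.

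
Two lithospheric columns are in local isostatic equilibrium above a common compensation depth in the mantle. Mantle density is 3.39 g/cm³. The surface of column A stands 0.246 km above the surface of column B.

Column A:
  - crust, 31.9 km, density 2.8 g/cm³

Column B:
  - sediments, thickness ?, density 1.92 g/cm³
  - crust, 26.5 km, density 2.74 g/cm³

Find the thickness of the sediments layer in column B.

0.518 km

Take the compensation level at the base of the deeper column (depth z_c below the surface of column A) and equate Σ ρ_i t_i down to z_c; mantle fills any gap and the z_c terms cancel.
Column A: 31.9×2.8 + (z_c − 31.9)×3.39
Column B: 0.246×0 + x×1.92 + 26.5×2.74 + (z_c − 0.246 − 26.5 − x)×3.39
The z_c×3.39 term appears on both sides and cancels. Collect the known terms of each column as K = Σ(ρt)_known − 3.39 × (depth of known layers): K_A = 89.32 − 3.39×31.9 = −18.821; K_B = 72.61 − 3.39×(0.246 + 26.5) = −18.05894.
Balance: K_A = K_B − x×(3.39 − 1.92), so x = (K_B − K_A)/(3.39 − 1.92) = 0.76206/1.47 = 0.518 km.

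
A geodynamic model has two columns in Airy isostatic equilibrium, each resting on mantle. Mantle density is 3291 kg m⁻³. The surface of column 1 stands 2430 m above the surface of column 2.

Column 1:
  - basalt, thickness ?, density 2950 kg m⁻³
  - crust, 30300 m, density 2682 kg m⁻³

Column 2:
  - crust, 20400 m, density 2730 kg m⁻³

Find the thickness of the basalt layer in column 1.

2900 m

Take the compensation level at the base of the deeper column (depth z_c below the surface of column 1) and equate Σ ρ_i t_i down to z_c; mantle fills any gap and the z_c terms cancel.
Column 1: x×2950 + 30300×2682 + (z_c − 30300 − x)×3291
Column 2: 2430×0 + 20400×2730 + (z_c − 2430 − 20400)×3291
The z_c×3291 term appears on both sides and cancels. Collect the known terms of each column as K = Σ(ρt)_known − 3291 × (depth of known layers): K_1 = 81264600 − 3291×30300 = −18452700; K_2 = 55692000 − 3291×(2430 + 20400) = −19441530.
Balance: K_1 − x×(3291 − 2950) = K_2, so x = (K_1 − K_2)/(3291 − 2950) = 988830/341 = 2900 m.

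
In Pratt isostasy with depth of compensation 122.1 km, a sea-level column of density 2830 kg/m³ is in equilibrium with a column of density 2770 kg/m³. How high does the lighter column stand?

2.64 km

ρ_ref D = ρ (D + h) → h = D (ρ_ref − ρ)/ρ.
h = 122.1 km × (2830 − 2770)/2770 = 2.64 km.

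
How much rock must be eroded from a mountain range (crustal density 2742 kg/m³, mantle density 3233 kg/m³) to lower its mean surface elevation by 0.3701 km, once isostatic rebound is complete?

2.44 km

Net drop Δ = e − u = e − e ρ_c/ρ_m = e (ρ_m − ρ_c)/ρ_m.
e = Δ ρ_m/(ρ_m − ρ_c) = 0.3701 km × 3233/491 = 2.44 km.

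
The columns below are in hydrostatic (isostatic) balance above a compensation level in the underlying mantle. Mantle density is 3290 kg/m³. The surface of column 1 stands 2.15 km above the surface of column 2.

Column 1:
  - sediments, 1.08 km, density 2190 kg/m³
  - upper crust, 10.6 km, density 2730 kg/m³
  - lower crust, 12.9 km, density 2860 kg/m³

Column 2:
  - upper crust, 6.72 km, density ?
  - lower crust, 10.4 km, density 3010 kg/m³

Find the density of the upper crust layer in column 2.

Take the compensation level at the base of the deeper column (depth z_c below the surface of column 1) and equate Σ ρ_i t_i down to z_c; mantle fills any gap and the z_c terms cancel.
Column 1: 1.08×2190 + 10.6×2730 + 12.9×2860 + (z_c − 24.58)×3290
Column 2: 2.15×0 + 6.72×ρ + 10.4×3010 + (z_c − 2.15 − 17.12)×3290
The z_c×3290 term appears on both sides and cancels. Collect the known terms of each column as K = Σ(ρt)_known − 3290 × (depth of known layers): K_1 = 68197.2 − 3290×24.58 = −12671; K_2 = 31304 − 3290×(2.15 + 17.12) = −32094.3.
Balance: K_1 = K_2 + 6.72×ρ, so ρ = (K_1 − K_2)/6.72 = 19423.3/6.72 = 2890 kg/m³.

2890 kg/m³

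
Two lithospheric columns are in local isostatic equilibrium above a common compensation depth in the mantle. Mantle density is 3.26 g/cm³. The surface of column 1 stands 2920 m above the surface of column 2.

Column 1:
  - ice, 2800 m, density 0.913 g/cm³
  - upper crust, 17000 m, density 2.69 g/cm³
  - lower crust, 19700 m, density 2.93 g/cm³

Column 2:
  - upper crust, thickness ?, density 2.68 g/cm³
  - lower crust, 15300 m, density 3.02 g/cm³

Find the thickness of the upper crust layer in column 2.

Take the compensation level at the base of the deeper column (depth z_c below the surface of column 1) and equate Σ ρ_i t_i down to z_c; mantle fills any gap and the z_c terms cancel.
Column 1: 2800×0.913 + 17000×2.69 + 19700×2.93 + (z_c − 39500)×3.26
Column 2: 2920×0 + x×2.68 + 15300×3.02 + (z_c − 2920 − 15300 − x)×3.26
The z_c×3.26 term appears on both sides and cancels. Collect the known terms of each column as K = Σ(ρt)_known − 3.26 × (depth of known layers): K_1 = 106007.4 − 3.26×39500 = −22762.6; K_2 = 46206 − 3.26×(2920 + 15300) = −13191.2.
Balance: K_1 = K_2 − x×(3.26 − 2.68), so x = (K_2 − K_1)/(3.26 − 2.68) = 9571.4/0.58 = 16500 m.

16500 m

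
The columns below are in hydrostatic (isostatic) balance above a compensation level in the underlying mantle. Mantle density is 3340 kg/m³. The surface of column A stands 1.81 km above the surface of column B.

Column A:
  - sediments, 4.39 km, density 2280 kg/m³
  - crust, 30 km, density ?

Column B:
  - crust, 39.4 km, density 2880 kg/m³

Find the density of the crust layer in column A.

2690 kg/m³

Take the compensation level at the base of the deeper column (depth z_c below the surface of column A) and equate Σ ρ_i t_i down to z_c; mantle fills any gap and the z_c terms cancel.
Column A: 4.39×2280 + 30×ρ + (z_c − 34.39)×3340
Column B: 1.81×0 + 39.4×2880 + (z_c − 1.81 − 39.4)×3340
The z_c×3340 term appears on both sides and cancels. Collect the known terms of each column as K = Σ(ρt)_known − 3340 × (depth of known layers): K_A = 10009.2 − 3340×34.39 = −104853.4; K_B = 113472 − 3340×(1.81 + 39.4) = −24169.4.
Balance: K_A + 30×ρ = K_B, so ρ = (K_B − K_A)/30 = 80684/30 = 2690 kg/m³.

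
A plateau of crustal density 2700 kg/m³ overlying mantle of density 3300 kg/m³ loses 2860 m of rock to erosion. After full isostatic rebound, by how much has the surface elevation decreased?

520 m

Rebound u = e ρ_c/ρ_m = 2860 m × 2700/3300 = 2340 m.
Net surface drop = e − u = 2860 m − 2340 m = e (ρ_m − ρ_c)/ρ_m = 520 m.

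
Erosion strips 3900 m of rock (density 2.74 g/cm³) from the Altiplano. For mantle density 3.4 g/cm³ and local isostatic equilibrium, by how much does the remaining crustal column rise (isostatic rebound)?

Unloading: uplift u = e ρ_c/ρ_m = 3900 m × 2.74/3.4 = 3140 m.

3140 m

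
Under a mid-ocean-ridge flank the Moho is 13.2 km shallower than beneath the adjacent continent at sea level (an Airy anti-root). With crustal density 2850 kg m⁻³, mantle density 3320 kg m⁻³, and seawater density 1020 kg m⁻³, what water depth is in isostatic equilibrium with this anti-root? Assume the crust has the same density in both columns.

Replacing a thickness d of crust by seawater at the top must be balanced by replacing crust with mantle at the base: d (ρ_c − ρ_w) = a (ρ_m − ρ_c).
d = a (ρ_m − ρ_c)/(ρ_c − ρ_w) = 13.2 km × 470/1830 = 3.39 km.

3.39 km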